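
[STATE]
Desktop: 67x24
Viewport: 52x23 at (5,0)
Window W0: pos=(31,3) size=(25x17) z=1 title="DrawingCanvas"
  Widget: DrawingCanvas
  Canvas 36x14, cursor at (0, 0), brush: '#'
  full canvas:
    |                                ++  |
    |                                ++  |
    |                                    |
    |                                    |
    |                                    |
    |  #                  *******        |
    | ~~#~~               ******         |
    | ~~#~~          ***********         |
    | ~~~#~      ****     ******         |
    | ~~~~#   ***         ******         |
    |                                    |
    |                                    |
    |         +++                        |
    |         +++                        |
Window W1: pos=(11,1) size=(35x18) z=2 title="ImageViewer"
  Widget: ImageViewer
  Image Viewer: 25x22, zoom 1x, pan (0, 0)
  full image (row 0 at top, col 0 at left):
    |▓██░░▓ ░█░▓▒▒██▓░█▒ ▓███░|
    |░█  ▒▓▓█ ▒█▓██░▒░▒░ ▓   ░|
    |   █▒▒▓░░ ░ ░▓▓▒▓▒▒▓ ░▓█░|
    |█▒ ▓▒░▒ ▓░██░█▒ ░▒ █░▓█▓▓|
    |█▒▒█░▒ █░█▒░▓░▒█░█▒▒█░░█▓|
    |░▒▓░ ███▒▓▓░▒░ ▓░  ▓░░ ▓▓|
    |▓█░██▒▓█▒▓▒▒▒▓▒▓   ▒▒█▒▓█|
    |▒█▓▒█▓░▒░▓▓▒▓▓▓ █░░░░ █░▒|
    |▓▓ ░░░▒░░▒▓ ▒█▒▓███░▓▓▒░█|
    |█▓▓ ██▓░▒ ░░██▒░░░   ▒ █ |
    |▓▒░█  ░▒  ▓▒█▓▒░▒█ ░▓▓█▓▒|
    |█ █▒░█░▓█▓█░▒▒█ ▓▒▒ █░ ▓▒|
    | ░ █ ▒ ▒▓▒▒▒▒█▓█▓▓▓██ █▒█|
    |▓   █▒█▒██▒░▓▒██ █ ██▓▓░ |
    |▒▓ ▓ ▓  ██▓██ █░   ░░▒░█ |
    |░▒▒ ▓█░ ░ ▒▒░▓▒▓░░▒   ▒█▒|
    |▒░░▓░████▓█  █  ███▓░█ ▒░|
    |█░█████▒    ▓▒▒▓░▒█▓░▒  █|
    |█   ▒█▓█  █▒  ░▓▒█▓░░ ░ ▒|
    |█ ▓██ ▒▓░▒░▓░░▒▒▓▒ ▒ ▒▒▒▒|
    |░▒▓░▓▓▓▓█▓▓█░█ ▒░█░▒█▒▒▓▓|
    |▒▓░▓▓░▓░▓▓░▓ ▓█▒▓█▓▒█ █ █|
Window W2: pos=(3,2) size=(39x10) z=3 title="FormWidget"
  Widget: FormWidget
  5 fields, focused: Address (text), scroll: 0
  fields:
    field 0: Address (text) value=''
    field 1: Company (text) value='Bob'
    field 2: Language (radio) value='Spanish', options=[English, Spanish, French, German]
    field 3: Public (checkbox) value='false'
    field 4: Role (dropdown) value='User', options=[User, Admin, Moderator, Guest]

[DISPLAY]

                                                    
      ┏━━━━━━━━━━━━━━━━━━━━━━━━━━━━━━━━━┓           
━━━━━━━━━━━━━━━━━━━━━━━━━━━━━━━━━━━━┓   ┃           
FormWidget                          ┃───┨━━━━━━━━━┓ 
────────────────────────────────────┨   ┃         ┃ 
 Address:    [                     ]┃   ┃─────────┨ 
 Company:    [Bob                  ]┃   ┃         ┃ 
 Language:   ( ) English  (●) Spanis┃   ┃         ┃ 
 Public:     [ ]                    ┃   ┃         ┃ 
 Role:       [User                ▼]┃   ┃         ┃ 
                                    ┃   ┃         ┃ 
━━━━━━━━━━━━━━━━━━━━━━━━━━━━━━━━━━━━┛   ┃       **┃ 
      ┃▓▓ ░░░▒░░▒▓ ▒█▒▓███░▓▓▒░█        ┃       **┃ 
      ┃█▓▓ ██▓░▒ ░░██▒░░░   ▒ █         ┃  *******┃ 
      ┃▓▒░█  ░▒  ▓▒█▓▒░▒█ ░▓▓█▓▒        ┃**     **┃ 
      ┃█ █▒░█░▓█▓█░▒▒█ ▓▒▒ █░ ▓▒        ┃       **┃ 
      ┃ ░ █ ▒ ▒▓▒▒▒▒█▓█▓▓▓██ █▒█        ┃         ┃ 
      ┃▓   █▒█▒██▒░▓▒██ █ ██▓▓░         ┃         ┃ 
      ┗━━━━━━━━━━━━━━━━━━━━━━━━━━━━━━━━━┛         ┃ 
                          ┗━━━━━━━━━━━━━━━━━━━━━━━┛ 
                                                    
                                                    
                                                    


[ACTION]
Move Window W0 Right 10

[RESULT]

                                                    
      ┏━━━━━━━━━━━━━━━━━━━━━━━━━━━━━━━━━┓           
━━━━━━━━━━━━━━━━━━━━━━━━━━━━━━━━━━━━┓   ┃           
FormWidget                          ┃───┨━━━━━━━━━━━
────────────────────────────────────┨   ┃wingCanvas 
 Address:    [                     ]┃   ┃───────────
 Company:    [Bob                  ]┃   ┃           
 Language:   ( ) English  (●) Spanis┃   ┃           
 Public:     [ ]                    ┃   ┃           
 Role:       [User                ▼]┃   ┃           
                                    ┃   ┃           
━━━━━━━━━━━━━━━━━━━━━━━━━━━━━━━━━━━━┛   ┃           
      ┃▓▓ ░░░▒░░▒▓ ▒█▒▓███░▓▓▒░█        ┃~~         
      ┃█▓▓ ██▓░▒ ░░██▒░░░   ▒ █         ┃~~         
      ┃▓▒░█  ░▒  ▓▒█▓▒░▒█ ░▓▓█▓▒        ┃#~      ***
      ┃█ █▒░█░▓█▓█░▒▒█ ▓▒▒ █░ ▓▒        ┃~#   ***   
      ┃ ░ █ ▒ ▒▓▒▒▒▒█▓█▓▓▓██ █▒█        ┃           
      ┃▓   █▒█▒██▒░▓▒██ █ ██▓▓░         ┃           
      ┗━━━━━━━━━━━━━━━━━━━━━━━━━━━━━━━━━┛     +++   
                                    ┗━━━━━━━━━━━━━━━
                                                    
                                                    
                                                    


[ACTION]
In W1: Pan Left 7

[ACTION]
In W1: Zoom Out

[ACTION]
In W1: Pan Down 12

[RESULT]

                                                    
      ┏━━━━━━━━━━━━━━━━━━━━━━━━━━━━━━━━━┓           
━━━━━━━━━━━━━━━━━━━━━━━━━━━━━━━━━━━━┓   ┃           
FormWidget                          ┃───┨━━━━━━━━━━━
────────────────────────────────────┨   ┃wingCanvas 
 Address:    [                     ]┃   ┃───────────
 Company:    [Bob                  ]┃   ┃           
 Language:   ( ) English  (●) Spanis┃   ┃           
 Public:     [ ]                    ┃   ┃           
 Role:       [User                ▼]┃   ┃           
                                    ┃   ┃           
━━━━━━━━━━━━━━━━━━━━━━━━━━━━━━━━━━━━┛   ┃           
      ┃░▒▓░▓▓▓▓█▓▓█░█ ▒░█░▒█▒▒▓▓        ┃~~         
      ┃▒▓░▓▓░▓░▓▓░▓ ▓█▒▓█▓▒█ █ █        ┃~~         
      ┃                                 ┃#~      ***
      ┃                                 ┃~#   ***   
      ┃                                 ┃           
      ┃                                 ┃           
      ┗━━━━━━━━━━━━━━━━━━━━━━━━━━━━━━━━━┛     +++   
                                    ┗━━━━━━━━━━━━━━━
                                                    
                                                    
                                                    


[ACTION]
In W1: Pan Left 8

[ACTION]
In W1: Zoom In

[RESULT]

                                                    
      ┏━━━━━━━━━━━━━━━━━━━━━━━━━━━━━━━━━┓           
━━━━━━━━━━━━━━━━━━━━━━━━━━━━━━━━━━━━┓   ┃           
FormWidget                          ┃───┨━━━━━━━━━━━
────────────────────────────────────┨▓▓ ┃wingCanvas 
 Address:    [                     ]┃▓▓ ┃───────────
 Company:    [Bob                  ]┃  █┃           
 Language:   ( ) English  (●) Spanis┃  █┃           
 Public:     [ ]                    ┃▓▓█┃           
 Role:       [User                ▼]┃▓▓█┃           
                                    ┃░░░┃           
━━━━━━━━━━━━━━━━━━━━━━━━━━━━━━━━━━━━┛░░░┃           
      ┃▓▓▒▒░░██    ░░▒▒    ▓▓▒▒██▓▓▒▒░░▒┃~~         
      ┃▓▓▒▒░░██    ░░▒▒    ▓▓▒▒██▓▓▒▒░░▒┃~~         
      ┃██  ██▒▒░░██░░▓▓██▓▓██░░▒▒▒▒██  ▓┃#~      ***
      ┃██  ██▒▒░░██░░▓▓██▓▓██░░▒▒▒▒██  ▓┃~#   ***   
      ┃  ░░  ██  ▒▒  ▒▒▓▓▒▒▒▒▒▒▒▒██▓▓██▓┃           
      ┃  ░░  ██  ▒▒  ▒▒▓▓▒▒▒▒▒▒▒▒██▓▓██▓┃           
      ┗━━━━━━━━━━━━━━━━━━━━━━━━━━━━━━━━━┛     +++   
                                    ┗━━━━━━━━━━━━━━━
                                                    
                                                    
                                                    


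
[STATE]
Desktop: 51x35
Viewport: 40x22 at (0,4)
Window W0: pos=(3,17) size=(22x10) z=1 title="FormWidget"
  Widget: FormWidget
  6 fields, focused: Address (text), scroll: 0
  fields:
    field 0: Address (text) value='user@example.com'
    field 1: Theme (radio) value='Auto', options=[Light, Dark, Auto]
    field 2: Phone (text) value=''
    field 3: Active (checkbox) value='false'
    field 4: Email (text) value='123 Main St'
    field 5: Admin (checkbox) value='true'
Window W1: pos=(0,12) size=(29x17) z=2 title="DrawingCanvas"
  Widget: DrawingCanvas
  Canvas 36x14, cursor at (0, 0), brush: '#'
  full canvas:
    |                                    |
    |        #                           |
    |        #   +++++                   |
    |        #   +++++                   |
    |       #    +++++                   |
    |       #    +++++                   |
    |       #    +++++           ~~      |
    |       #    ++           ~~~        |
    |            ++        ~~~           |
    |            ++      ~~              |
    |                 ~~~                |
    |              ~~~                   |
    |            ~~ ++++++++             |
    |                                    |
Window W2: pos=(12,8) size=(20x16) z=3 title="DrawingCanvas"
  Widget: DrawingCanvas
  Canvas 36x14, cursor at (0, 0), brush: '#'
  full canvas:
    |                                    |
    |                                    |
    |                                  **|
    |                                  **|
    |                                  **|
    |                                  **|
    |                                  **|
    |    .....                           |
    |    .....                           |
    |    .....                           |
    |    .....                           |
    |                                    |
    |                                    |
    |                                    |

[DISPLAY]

                                        
                                        
                                        
                                        
            ┏━━━━━━━━━━━━━━━━━━┓        
            ┃ DrawingCanvas    ┃        
            ┠──────────────────┨        
            ┃+                 ┃        
┏━━━━━━━━━━━┃                  ┃        
┃ DrawingCan┃                  ┃        
┠───────────┃                  ┃        
┃+          ┃                  ┃        
┃        #  ┃                  ┃        
┃        #  ┃                  ┃        
┃        #  ┃    .....         ┃        
┃       #   ┃    .....         ┃        
┃       #   ┃    .....         ┃        
┃       #   ┃    .....         ┃        
┃       #   ┃                  ┃        
┃           ┗━━━━━━━━━━━━━━━━━━┛        
┃            ++      ~~     ┃           
┃                 ~~~       ┃           


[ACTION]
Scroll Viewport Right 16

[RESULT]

                                        
                                        
                                        
                                        
 ┏━━━━━━━━━━━━━━━━━━┓                   
 ┃ DrawingCanvas    ┃                   
 ┠──────────────────┨                   
 ┃+                 ┃                   
━┃                  ┃                   
n┃                  ┃                   
─┃                  ┃                   
 ┃                  ┃                   
 ┃                  ┃                   
 ┃                  ┃                   
 ┃    .....         ┃                   
 ┃    .....         ┃                   
 ┃    .....         ┃                   
 ┃    .....         ┃                   
 ┃                  ┃                   
 ┗━━━━━━━━━━━━━━━━━━┛                   
  ++      ~~     ┃                      
       ~~~       ┃                      


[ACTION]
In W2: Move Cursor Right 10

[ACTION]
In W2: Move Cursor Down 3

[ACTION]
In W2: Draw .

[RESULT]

                                        
                                        
                                        
                                        
 ┏━━━━━━━━━━━━━━━━━━┓                   
 ┃ DrawingCanvas    ┃                   
 ┠──────────────────┨                   
 ┃                  ┃                   
━┃                  ┃                   
n┃                  ┃                   
─┃          .       ┃                   
 ┃                  ┃                   
 ┃                  ┃                   
 ┃                  ┃                   
 ┃    .....         ┃                   
 ┃    .....         ┃                   
 ┃    .....         ┃                   
 ┃    .....         ┃                   
 ┃                  ┃                   
 ┗━━━━━━━━━━━━━━━━━━┛                   
  ++      ~~     ┃                      
       ~~~       ┃                      


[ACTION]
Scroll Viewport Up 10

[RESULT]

                                        
                                        
                                        
                                        
                                        
                                        
                                        
                                        
 ┏━━━━━━━━━━━━━━━━━━┓                   
 ┃ DrawingCanvas    ┃                   
 ┠──────────────────┨                   
 ┃                  ┃                   
━┃                  ┃                   
n┃                  ┃                   
─┃          .       ┃                   
 ┃                  ┃                   
 ┃                  ┃                   
 ┃                  ┃                   
 ┃    .....         ┃                   
 ┃    .....         ┃                   
 ┃    .....         ┃                   
 ┃    .....         ┃                   


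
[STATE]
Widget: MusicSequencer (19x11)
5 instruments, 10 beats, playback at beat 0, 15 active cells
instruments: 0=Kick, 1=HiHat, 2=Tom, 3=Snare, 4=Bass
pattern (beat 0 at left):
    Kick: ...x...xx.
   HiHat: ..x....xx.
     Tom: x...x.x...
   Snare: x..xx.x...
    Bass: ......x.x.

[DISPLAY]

      ▼123456789   
  Kick···█···██·   
 HiHat··█····██·   
   Tom█···█·█···   
 Snare█··██·█···   
  Bass······█·█·   
                   
                   
                   
                   
                   


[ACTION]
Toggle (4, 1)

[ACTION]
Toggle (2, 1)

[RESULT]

      ▼123456789   
  Kick···█···██·   
 HiHat··█····██·   
   Tom██··█·█···   
 Snare█··██·█···   
  Bass·█····█·█·   
                   
                   
                   
                   
                   


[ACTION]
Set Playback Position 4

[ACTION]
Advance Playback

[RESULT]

      01234▼6789   
  Kick···█···██·   
 HiHat··█····██·   
   Tom██··█·█···   
 Snare█··██·█···   
  Bass·█····█·█·   
                   
                   
                   
                   
                   


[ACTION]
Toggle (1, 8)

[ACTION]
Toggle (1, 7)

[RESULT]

      01234▼6789   
  Kick···█···██·   
 HiHat··█·······   
   Tom██··█·█···   
 Snare█··██·█···   
  Bass·█····█·█·   
                   
                   
                   
                   
                   


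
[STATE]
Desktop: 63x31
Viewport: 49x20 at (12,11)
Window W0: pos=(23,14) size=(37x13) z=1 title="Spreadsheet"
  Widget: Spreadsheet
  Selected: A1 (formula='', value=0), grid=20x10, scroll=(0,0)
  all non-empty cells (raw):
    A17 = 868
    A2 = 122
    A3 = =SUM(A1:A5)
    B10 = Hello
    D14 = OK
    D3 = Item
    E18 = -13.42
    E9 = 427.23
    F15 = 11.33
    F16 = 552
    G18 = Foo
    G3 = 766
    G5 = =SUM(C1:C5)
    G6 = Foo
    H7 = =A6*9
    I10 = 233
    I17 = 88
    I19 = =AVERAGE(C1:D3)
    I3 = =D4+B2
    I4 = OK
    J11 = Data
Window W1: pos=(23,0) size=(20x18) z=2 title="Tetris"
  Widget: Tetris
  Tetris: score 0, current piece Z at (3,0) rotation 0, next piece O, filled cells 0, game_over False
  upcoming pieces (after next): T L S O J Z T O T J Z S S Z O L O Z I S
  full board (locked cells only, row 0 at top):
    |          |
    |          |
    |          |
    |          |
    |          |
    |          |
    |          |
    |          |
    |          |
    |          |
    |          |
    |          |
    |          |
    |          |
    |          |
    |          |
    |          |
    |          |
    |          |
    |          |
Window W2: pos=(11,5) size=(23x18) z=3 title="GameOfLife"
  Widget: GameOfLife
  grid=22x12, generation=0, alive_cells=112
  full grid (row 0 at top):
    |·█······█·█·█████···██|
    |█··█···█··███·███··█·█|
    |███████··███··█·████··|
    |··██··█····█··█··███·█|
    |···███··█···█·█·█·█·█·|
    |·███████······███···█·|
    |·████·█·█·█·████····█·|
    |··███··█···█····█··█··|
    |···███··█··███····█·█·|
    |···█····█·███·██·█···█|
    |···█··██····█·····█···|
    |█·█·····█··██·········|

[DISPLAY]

███████··███··█·████·┃        ┃                  
··██··█····█··█··███·┃        ┃                  
···███··█···█·█·█·█·█┃        ┃                  
·███████······███···█┃        ┃━━━━━━━━━━━━━━━━┓ 
·████·█·█·█·████····█┃        ┃                ┃ 
··███··█···█····█··█·┃        ┃────────────────┨ 
···███··█··███····█·█┃━━━━━━━━┛                ┃ 
···█····█·███·██·█···┃     B       C       D   ┃ 
···█··██····█·····█··┃-------------------------┃ 
█·█·····█··██········┃0]       0       0       ┃ 
                     ┃22       0       0       ┃ 
━━━━━━━━━━━━━━━━━━━━━┛         0       0Item   ┃ 
           ┃  4        0       0       0       ┃ 
           ┃  5        0       0       0       ┃ 
           ┃  6        0       0       0       ┃ 
           ┗━━━━━━━━━━━━━━━━━━━━━━━━━━━━━━━━━━━┛ 
                                                 
                                                 
                                                 
                                                 


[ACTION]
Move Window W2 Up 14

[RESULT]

··███··█···█····█··█·┃        ┃                  
···███··█··███····█·█┃        ┃                  
···█····█·███·██·█···┃        ┃                  
···█··██····█·····█··┃        ┃━━━━━━━━━━━━━━━━┓ 
█·█·····█··██········┃        ┃                ┃ 
                     ┃        ┃────────────────┨ 
━━━━━━━━━━━━━━━━━━━━━┛━━━━━━━━┛                ┃ 
           ┃       A       B       C       D   ┃ 
           ┃-----------------------------------┃ 
           ┃  1      [0]       0       0       ┃ 
           ┃  2      122       0       0       ┃ 
           ┃  3 #CIRC!         0       0Item   ┃ 
           ┃  4        0       0       0       ┃ 
           ┃  5        0       0       0       ┃ 
           ┃  6        0       0       0       ┃ 
           ┗━━━━━━━━━━━━━━━━━━━━━━━━━━━━━━━━━━━┛ 
                                                 
                                                 
                                                 
                                                 


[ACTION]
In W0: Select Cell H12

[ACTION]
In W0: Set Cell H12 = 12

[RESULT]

··███··█···█····█··█·┃        ┃                  
···███··█··███····█·█┃        ┃                  
···█····█·███·██·█···┃        ┃                  
···█··██····█·····█··┃        ┃━━━━━━━━━━━━━━━━┓ 
█·█·····█··██········┃        ┃                ┃ 
                     ┃        ┃────────────────┨ 
━━━━━━━━━━━━━━━━━━━━━┛━━━━━━━━┛                ┃ 
           ┃       A       B       C       D   ┃ 
           ┃-----------------------------------┃ 
           ┃  1        0       0       0       ┃ 
           ┃  2      122       0       0       ┃ 
           ┃  3 #CIRC!         0       0Item   ┃ 
           ┃  4        0       0       0       ┃ 
           ┃  5        0       0       0       ┃ 
           ┃  6        0       0       0       ┃ 
           ┗━━━━━━━━━━━━━━━━━━━━━━━━━━━━━━━━━━━┛ 
                                                 
                                                 
                                                 
                                                 


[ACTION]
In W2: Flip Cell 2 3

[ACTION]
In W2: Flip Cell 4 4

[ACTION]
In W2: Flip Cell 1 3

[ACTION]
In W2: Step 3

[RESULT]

·····█······█·█·██···┃        ┃                  
··█·███·····██·······┃        ┃                  
·█···█·······██······┃        ┃                  
··█·█·····█··········┃        ┃━━━━━━━━━━━━━━━━┓ 
···█······█··········┃        ┃                ┃ 
                     ┃        ┃────────────────┨ 
━━━━━━━━━━━━━━━━━━━━━┛━━━━━━━━┛                ┃ 
           ┃       A       B       C       D   ┃ 
           ┃-----------------------------------┃ 
           ┃  1        0       0       0       ┃ 
           ┃  2      122       0       0       ┃ 
           ┃  3 #CIRC!         0       0Item   ┃ 
           ┃  4        0       0       0       ┃ 
           ┃  5        0       0       0       ┃ 
           ┃  6        0       0       0       ┃ 
           ┗━━━━━━━━━━━━━━━━━━━━━━━━━━━━━━━━━━━┛ 
                                                 
                                                 
                                                 
                                                 


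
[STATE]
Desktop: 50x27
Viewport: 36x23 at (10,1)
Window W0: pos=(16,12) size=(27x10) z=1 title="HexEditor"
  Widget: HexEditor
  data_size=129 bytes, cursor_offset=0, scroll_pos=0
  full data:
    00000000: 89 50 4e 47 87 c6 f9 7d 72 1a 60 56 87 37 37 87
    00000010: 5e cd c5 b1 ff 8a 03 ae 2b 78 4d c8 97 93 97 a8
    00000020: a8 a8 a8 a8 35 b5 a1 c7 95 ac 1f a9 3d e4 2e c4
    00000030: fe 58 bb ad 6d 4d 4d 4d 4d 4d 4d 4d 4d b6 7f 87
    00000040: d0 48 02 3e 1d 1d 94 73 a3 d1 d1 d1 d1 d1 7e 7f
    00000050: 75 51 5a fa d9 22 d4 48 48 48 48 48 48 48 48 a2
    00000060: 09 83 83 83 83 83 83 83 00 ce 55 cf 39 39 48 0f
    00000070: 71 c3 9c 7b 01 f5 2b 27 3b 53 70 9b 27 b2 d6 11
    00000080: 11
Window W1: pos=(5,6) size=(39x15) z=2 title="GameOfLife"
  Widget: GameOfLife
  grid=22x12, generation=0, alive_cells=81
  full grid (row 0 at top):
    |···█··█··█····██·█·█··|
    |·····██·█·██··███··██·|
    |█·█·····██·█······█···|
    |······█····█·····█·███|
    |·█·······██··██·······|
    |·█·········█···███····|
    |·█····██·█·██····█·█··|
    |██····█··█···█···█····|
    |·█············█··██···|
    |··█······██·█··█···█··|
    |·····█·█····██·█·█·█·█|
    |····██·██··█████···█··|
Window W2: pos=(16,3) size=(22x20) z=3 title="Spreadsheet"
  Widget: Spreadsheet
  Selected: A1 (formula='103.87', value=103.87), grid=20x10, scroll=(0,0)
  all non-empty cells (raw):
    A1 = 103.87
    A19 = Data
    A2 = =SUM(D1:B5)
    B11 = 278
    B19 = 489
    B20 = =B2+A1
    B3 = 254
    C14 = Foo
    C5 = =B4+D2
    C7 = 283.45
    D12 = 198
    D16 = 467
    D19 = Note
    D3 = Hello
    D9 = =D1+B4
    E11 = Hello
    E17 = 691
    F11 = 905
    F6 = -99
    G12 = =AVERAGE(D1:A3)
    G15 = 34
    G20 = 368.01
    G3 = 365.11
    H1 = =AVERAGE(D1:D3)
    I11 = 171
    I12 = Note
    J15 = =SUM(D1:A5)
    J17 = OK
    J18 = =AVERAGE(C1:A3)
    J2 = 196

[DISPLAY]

                                    
                                    
      ┏━━━━━━━━━━━━━━━━━━━━┓        
      ┃ Spreadsheet        ┃        
      ┠────────────────────┨        
━━━━━━┃A1: 103.87          ┃━━━━━┓  
eOfLif┃       A       B    ┃     ┃  
──────┃--------------------┃─────┨  
 0    ┃  1 [103.87]       0┃     ┃  
·██·█·┃  2      254       0┃     ┃  
····██┃  3        0     254┃     ┃  
··█···┃  4        0       0┃     ┃  
·····█┃  5        0       0┃     ┃  
······┃  6        0       0┃     ┃  
··██·█┃  7        0       0┃     ┃  
··█··█┃  8        0       0┃     ┃  
······┃  9        0       0┃     ┃  
·····█┃ 10        0       0┃     ┃  
·█·█··┃ 11        0     278┃     ┃  
━━━━━━┃ 12        0       0┃━━━━━┛  
      ┃ 13        0       0┃━━━━┛   
      ┗━━━━━━━━━━━━━━━━━━━━┛        
                                    


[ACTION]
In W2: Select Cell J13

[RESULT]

                                    
                                    
      ┏━━━━━━━━━━━━━━━━━━━━┓        
      ┃ Spreadsheet        ┃        
      ┠────────────────────┨        
━━━━━━┃J13:                ┃━━━━━┓  
eOfLif┃       A       B    ┃     ┃  
──────┃--------------------┃─────┨  
 0    ┃  1   103.87       0┃     ┃  
·██·█·┃  2      254       0┃     ┃  
····██┃  3        0     254┃     ┃  
··█···┃  4        0       0┃     ┃  
·····█┃  5        0       0┃     ┃  
······┃  6        0       0┃     ┃  
··██·█┃  7        0       0┃     ┃  
··█··█┃  8        0       0┃     ┃  
······┃  9        0       0┃     ┃  
·····█┃ 10        0       0┃     ┃  
·█·█··┃ 11        0     278┃     ┃  
━━━━━━┃ 12        0       0┃━━━━━┛  
      ┃ 13        0       0┃━━━━┛   
      ┗━━━━━━━━━━━━━━━━━━━━┛        
                                    


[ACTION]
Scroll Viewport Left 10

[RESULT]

                                    
                                    
                ┏━━━━━━━━━━━━━━━━━━━
                ┃ Spreadsheet       
                ┠───────────────────
     ┏━━━━━━━━━━┃J13:               
     ┃ GameOfLif┃       A       B   
     ┠──────────┃-------------------
     ┃Gen: 0    ┃  1   103.87       
     ┃·····██·█·┃  2      254       
     ┃█·█·····██┃  3        0     25
     ┃······█···┃  4        0       
     ┃·█·······█┃  5        0       
     ┃·█········┃  6        0       
     ┃·█····██·█┃  7        0       
     ┃██····█··█┃  8        0       
     ┃·█········┃  9        0       
     ┃··█······█┃ 10        0       
     ┃·····█·█··┃ 11        0     27
     ┗━━━━━━━━━━┃ 12        0       
                ┃ 13        0       
                ┗━━━━━━━━━━━━━━━━━━━
                                    


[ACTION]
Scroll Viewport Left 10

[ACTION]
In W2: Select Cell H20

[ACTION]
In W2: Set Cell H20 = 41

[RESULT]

                                    
                                    
                ┏━━━━━━━━━━━━━━━━━━━
                ┃ Spreadsheet       
                ┠───────────────────
     ┏━━━━━━━━━━┃H20: 41            
     ┃ GameOfLif┃       A       B   
     ┠──────────┃-------------------
     ┃Gen: 0    ┃  1   103.87       
     ┃·····██·█·┃  2      254       
     ┃█·█·····██┃  3        0     25
     ┃······█···┃  4        0       
     ┃·█·······█┃  5        0       
     ┃·█········┃  6        0       
     ┃·█····██·█┃  7        0       
     ┃██····█··█┃  8        0       
     ┃·█········┃  9        0       
     ┃··█······█┃ 10        0       
     ┃·····█·█··┃ 11        0     27
     ┗━━━━━━━━━━┃ 12        0       
                ┃ 13        0       
                ┗━━━━━━━━━━━━━━━━━━━
                                    


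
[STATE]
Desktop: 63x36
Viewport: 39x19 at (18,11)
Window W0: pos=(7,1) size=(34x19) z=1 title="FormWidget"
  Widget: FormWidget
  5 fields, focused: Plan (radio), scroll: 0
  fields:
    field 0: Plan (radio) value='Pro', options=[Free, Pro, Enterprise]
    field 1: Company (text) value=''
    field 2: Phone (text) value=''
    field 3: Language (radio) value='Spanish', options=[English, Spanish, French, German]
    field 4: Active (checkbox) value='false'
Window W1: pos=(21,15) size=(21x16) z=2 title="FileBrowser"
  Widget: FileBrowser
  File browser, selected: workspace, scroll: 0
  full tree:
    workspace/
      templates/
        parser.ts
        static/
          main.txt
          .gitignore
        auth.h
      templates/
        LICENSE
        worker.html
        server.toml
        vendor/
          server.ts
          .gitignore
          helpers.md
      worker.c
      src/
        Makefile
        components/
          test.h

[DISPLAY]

                      ┃                
                      ┃                
                      ┃                
                      ┃                
   ┏━━━━━━━━━━━━━━━━━━━┓               
   ┃ FileBrowser       ┃               
   ┠───────────────────┨               
   ┃> [-] workspace/   ┃               
━━━┃    [+] templates/ ┃               
   ┃    [+] templates/ ┃               
   ┃    worker.c       ┃               
   ┃    [+] src/       ┃               
   ┃                   ┃               
   ┃                   ┃               
   ┃                   ┃               
   ┃                   ┃               
   ┃                   ┃               
   ┃                   ┃               
   ┃                   ┃               


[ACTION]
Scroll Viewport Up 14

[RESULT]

                                       
━━━━━━━━━━━━━━━━━━━━━━┓                
t                     ┃                
──────────────────────┨                
    ( ) Free  (●) Pro ┃                
    [                ]┃                
    [                ]┃                
:   ( ) English  (●) S┃                
    [ ]               ┃                
                      ┃                
                      ┃                
                      ┃                
                      ┃                
                      ┃                
                      ┃                
   ┏━━━━━━━━━━━━━━━━━━━┓               
   ┃ FileBrowser       ┃               
   ┠───────────────────┨               
   ┃> [-] workspace/   ┃               


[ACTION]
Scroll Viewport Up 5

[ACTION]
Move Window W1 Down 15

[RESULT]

                                       
━━━━━━━━━━━━━━━━━━━━━━┓                
t                     ┃                
──────────────────────┨                
    ( ) Free  (●) Pro ┃                
    [                ]┃                
    [                ]┃                
:   ( ) English  (●) S┃                
    [ ]               ┃                
                      ┃                
                      ┃                
                      ┃                
                      ┃                
                      ┃                
                      ┃                
                      ┃                
                      ┃                
                      ┃                
                      ┃                


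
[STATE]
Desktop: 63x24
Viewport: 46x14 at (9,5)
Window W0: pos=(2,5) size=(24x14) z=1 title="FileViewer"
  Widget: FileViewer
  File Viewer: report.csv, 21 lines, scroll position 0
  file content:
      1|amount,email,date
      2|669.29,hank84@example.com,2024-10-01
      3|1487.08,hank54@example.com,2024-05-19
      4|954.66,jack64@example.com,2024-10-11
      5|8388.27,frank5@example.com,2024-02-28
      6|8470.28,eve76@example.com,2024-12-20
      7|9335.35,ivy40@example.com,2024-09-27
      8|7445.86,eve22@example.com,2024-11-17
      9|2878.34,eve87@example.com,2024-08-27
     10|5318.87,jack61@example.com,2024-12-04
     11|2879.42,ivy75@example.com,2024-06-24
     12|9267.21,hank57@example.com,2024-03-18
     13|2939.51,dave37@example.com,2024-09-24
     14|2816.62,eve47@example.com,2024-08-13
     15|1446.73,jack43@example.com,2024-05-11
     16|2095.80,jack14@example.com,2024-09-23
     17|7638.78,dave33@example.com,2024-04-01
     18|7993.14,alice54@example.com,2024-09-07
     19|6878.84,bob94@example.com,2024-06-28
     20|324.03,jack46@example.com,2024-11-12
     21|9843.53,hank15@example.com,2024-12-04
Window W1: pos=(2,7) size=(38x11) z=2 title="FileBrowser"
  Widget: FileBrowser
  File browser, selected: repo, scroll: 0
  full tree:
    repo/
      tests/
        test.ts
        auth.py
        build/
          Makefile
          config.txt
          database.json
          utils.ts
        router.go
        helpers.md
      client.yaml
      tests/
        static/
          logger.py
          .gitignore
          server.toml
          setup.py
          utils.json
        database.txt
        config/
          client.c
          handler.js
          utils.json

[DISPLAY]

━━━━━━━━━━━━━━━━┓                             
iewer           ┃                             
━━━━━━━━━━━━━━━━━━━━━━━━━━━━━━┓               
rowser                        ┃               
──────────────────────────────┨               
repo/                         ┃               
] tests/                      ┃               
ient.yaml                     ┃               
] tests/                      ┃               
                              ┃               
                              ┃               
                              ┃               
━━━━━━━━━━━━━━━━━━━━━━━━━━━━━━┛               
━━━━━━━━━━━━━━━━┛                             


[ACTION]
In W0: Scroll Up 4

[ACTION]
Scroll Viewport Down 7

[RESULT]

repo/                         ┃               
] tests/                      ┃               
ient.yaml                     ┃               
] tests/                      ┃               
                              ┃               
                              ┃               
                              ┃               
━━━━━━━━━━━━━━━━━━━━━━━━━━━━━━┛               
━━━━━━━━━━━━━━━━┛                             
                                              
                                              
                                              
                                              
                                              


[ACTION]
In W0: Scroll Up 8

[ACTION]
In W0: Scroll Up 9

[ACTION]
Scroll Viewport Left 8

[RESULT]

 ┃> [-] repo/                         ┃       
 ┃    [+] tests/                      ┃       
 ┃    client.yaml                     ┃       
 ┃    [+] tests/                      ┃       
 ┃                                    ┃       
 ┃                                    ┃       
 ┃                                    ┃       
 ┗━━━━━━━━━━━━━━━━━━━━━━━━━━━━━━━━━━━━┛       
 ┗━━━━━━━━━━━━━━━━━━━━━━┛                     
                                              
                                              
                                              
                                              
                                              
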